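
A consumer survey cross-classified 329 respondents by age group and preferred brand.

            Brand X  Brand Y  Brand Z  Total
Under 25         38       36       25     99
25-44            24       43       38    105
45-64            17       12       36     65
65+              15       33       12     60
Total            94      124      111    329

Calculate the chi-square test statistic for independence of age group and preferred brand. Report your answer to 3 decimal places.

Grand total N = 329.
Expected counts (row total × column total / N):
  Under 25, Brand X: 99×94/329 = 28.2857
  Under 25, Brand Y: 99×124/329 = 37.3131
  Under 25, Brand Z: 99×111/329 = 33.4012
  25-44, Brand X: 105×94/329 = 30.0000
  25-44, Brand Y: 105×124/329 = 39.5745
  25-44, Brand Z: 105×111/329 = 35.4255
  45-64, Brand X: 65×94/329 = 18.5714
  45-64, Brand Y: 65×124/329 = 24.4985
  45-64, Brand Z: 65×111/329 = 21.9301
  65+, Brand X: 60×94/329 = 17.1429
  65+, Brand Y: 60×124/329 = 22.6140
  65+, Brand Z: 60×111/329 = 20.2432
Contributions (O − E)²/E:
  (38 − 28.2857)²/28.2857 = 3.3362
  (36 − 37.3131)²/37.3131 = 0.0462
  (25 − 33.4012)²/33.4012 = 2.1131
  (24 − 30.0000)²/30.0000 = 1.2000
  (43 − 39.5745)²/39.5745 = 0.2965
  (38 − 35.4255)²/35.4255 = 0.1871
  (17 − 18.5714)²/18.5714 = 0.1330
  (12 − 24.4985)²/24.4985 = 6.3764
  (36 − 21.9301)²/21.9301 = 9.0270
  (15 − 17.1429)²/17.1429 = 0.2679
  (33 − 22.6140)²/22.6140 = 4.7700
  (12 − 20.2432)²/20.2432 = 3.3567
χ² = 3.3362 + 0.0462 + 2.1131 + 1.2000 + 0.2965 + 0.1871 + 0.1330 + 6.3764 + 9.0270 + 0.2679 + 4.7700 + 3.3567 = 31.110

31.110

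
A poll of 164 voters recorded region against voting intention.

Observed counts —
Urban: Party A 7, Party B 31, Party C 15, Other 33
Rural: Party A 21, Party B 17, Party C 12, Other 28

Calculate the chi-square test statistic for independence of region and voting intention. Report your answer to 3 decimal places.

Row totals: 86, 78. Column totals: 28, 48, 27, 61. Grand total N = 164.
Expected counts (row total × column total / N):
  Urban, Party A: 86×28/164 = 14.68293
  Urban, Party B: 86×48/164 = 25.17073
  Urban, Party C: 86×27/164 = 14.15854
  Urban, Other: 86×61/164 = 31.98780
  Rural, Party A: 78×28/164 = 13.31707
  Rural, Party B: 78×48/164 = 22.82927
  Rural, Party C: 78×27/164 = 12.84146
  Rural, Other: 78×61/164 = 29.01220
Contributions (O − E)²/E:
  (7 − 14.68293)²/14.68293 = 4.0201
  (31 − 25.17073)²/25.17073 = 1.3500
  (15 − 14.15854)²/14.15854 = 0.0500
  (33 − 31.98780)²/31.98780 = 0.0320
  (21 − 13.31707)²/13.31707 = 4.4325
  (17 − 22.82927)²/22.82927 = 1.4885
  (12 − 12.84146)²/12.84146 = 0.0551
  (28 − 29.01220)²/29.01220 = 0.0353
χ² = 4.0201 + 1.3500 + 0.0500 + 0.0320 + 4.4325 + 1.4885 + 0.0551 + 0.0353 = 11.464

11.464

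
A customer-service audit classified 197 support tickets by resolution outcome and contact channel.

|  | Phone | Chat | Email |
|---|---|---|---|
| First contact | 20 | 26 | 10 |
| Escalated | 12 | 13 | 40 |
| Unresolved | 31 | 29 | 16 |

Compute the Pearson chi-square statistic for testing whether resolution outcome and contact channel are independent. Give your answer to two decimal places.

Row totals: 56, 65, 76. Column totals: 63, 68, 66. Grand total N = 197.
Expected counts (row total × column total / N):
  First contact, Phone: 56×63/197 = 17.909
  First contact, Chat: 56×68/197 = 19.330
  First contact, Email: 56×66/197 = 18.761
  Escalated, Phone: 65×63/197 = 20.787
  Escalated, Chat: 65×68/197 = 22.437
  Escalated, Email: 65×66/197 = 21.777
  Unresolved, Phone: 76×63/197 = 24.305
  Unresolved, Chat: 76×68/197 = 26.234
  Unresolved, Email: 76×66/197 = 25.462
Contributions (O − E)²/E:
  (20 − 17.909)²/17.909 = 0.2441
  (26 − 19.330)²/19.330 = 2.3015
  (10 − 18.761)²/18.761 = 4.0912
  (12 − 20.787)²/20.787 = 3.7144
  (13 − 22.437)²/22.437 = 3.9692
  (40 − 21.777)²/21.777 = 15.2490
  (31 − 24.305)²/24.305 = 1.8442
  (29 − 26.234)²/26.234 = 0.2916
  (16 − 25.462)²/25.462 = 3.5162
χ² = 0.2441 + 2.3015 + 4.0912 + 3.7144 + 3.9692 + 15.2490 + 1.8442 + 0.2916 + 3.5162 = 35.22

35.22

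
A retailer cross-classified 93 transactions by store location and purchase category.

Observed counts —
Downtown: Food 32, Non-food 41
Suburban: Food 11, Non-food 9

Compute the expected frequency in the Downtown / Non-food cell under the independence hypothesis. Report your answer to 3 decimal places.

Row total (Downtown) = 73; column total (Non-food) = 50; grand total N = 93.
Expected count = (row total × column total) / N = 73 × 50 / 93 = 39.247.

39.247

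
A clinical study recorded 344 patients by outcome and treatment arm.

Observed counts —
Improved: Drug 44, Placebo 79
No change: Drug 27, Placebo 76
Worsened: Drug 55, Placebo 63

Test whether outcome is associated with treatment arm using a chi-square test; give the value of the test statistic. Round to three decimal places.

9.917

Row totals: 123, 103, 118. Column totals: 126, 218. Grand total N = 344.
Expected counts (row total × column total / N):
  Improved, Drug: 123×126/344 = 45.0523
  Improved, Placebo: 123×218/344 = 77.9477
  No change, Drug: 103×126/344 = 37.7267
  No change, Placebo: 103×218/344 = 65.2733
  Worsened, Drug: 118×126/344 = 43.2209
  Worsened, Placebo: 118×218/344 = 74.7791
Contributions (O − E)²/E:
  (44 − 45.0523)²/45.0523 = 0.0246
  (79 − 77.9477)²/77.9477 = 0.0142
  (27 − 37.7267)²/37.7267 = 3.0499
  (76 − 65.2733)²/65.2733 = 1.7628
  (55 − 43.2209)²/43.2209 = 3.2102
  (63 − 74.7791)²/74.7791 = 1.8554
χ² = 0.0246 + 0.0142 + 3.0499 + 1.7628 + 3.2102 + 1.8554 = 9.917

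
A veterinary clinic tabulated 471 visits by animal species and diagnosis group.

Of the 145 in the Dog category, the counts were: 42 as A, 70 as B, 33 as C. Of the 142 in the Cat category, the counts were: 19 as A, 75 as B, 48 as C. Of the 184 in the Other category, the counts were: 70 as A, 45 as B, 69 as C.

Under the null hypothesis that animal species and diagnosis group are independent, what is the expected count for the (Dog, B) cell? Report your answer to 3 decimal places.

Row total (Dog) = 145; column total (B) = 190; grand total N = 471.
Expected count = (row total × column total) / N = 145 × 190 / 471 = 58.493.

58.493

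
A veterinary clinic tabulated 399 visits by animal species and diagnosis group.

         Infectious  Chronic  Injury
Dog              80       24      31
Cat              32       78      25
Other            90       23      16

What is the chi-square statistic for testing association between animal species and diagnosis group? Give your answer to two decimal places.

Row totals: 135, 135, 129. Column totals: 202, 125, 72. Grand total N = 399.
Expected counts (row total × column total / N):
  Dog, Infectious: 135×202/399 = 68.3459
  Dog, Chronic: 135×125/399 = 42.2932
  Dog, Injury: 135×72/399 = 24.3609
  Cat, Infectious: 135×202/399 = 68.3459
  Cat, Chronic: 135×125/399 = 42.2932
  Cat, Injury: 135×72/399 = 24.3609
  Other, Infectious: 129×202/399 = 65.3083
  Other, Chronic: 129×125/399 = 40.4135
  Other, Injury: 129×72/399 = 23.2782
Contributions (O − E)²/E:
  (80 − 68.3459)²/68.3459 = 1.9872
  (24 − 42.2932)²/42.2932 = 7.9124
  (31 − 24.3609)²/24.3609 = 1.8094
  (32 − 68.3459)²/68.3459 = 19.3285
  (78 − 42.2932)²/42.2932 = 30.1461
  (25 − 24.3609)²/24.3609 = 0.0168
  (90 − 65.3083)²/65.3083 = 9.3354
  (23 − 40.4135)²/40.4135 = 7.5032
  (16 − 23.2782)²/23.2782 = 2.2756
χ² = 1.9872 + 7.9124 + 1.8094 + 19.3285 + 30.1461 + 0.0168 + 9.3354 + 7.5032 + 2.2756 = 80.31

80.31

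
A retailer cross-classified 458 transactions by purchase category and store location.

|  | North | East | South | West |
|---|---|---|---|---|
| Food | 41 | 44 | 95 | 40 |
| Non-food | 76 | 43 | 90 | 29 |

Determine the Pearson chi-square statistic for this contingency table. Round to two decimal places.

Row totals: 220, 238. Column totals: 117, 87, 185, 69. Grand total N = 458.
Expected counts (row total × column total / N):
  Food, North: 220×117/458 = 56.201
  Food, East: 220×87/458 = 41.790
  Food, South: 220×185/458 = 88.865
  Food, West: 220×69/458 = 33.144
  Non-food, North: 238×117/458 = 60.799
  Non-food, East: 238×87/458 = 45.210
  Non-food, South: 238×185/458 = 96.135
  Non-food, West: 238×69/458 = 35.856
Contributions (O − E)²/E:
  (41 − 56.201)²/56.201 = 4.1115
  (44 − 41.790)²/41.790 = 0.1169
  (95 − 88.865)²/88.865 = 0.4235
  (40 − 33.144)²/33.144 = 1.4182
  (76 − 60.799)²/60.799 = 3.8006
  (43 − 45.210)²/45.210 = 0.1080
  (90 − 96.135)²/96.135 = 0.3915
  (29 − 35.856)²/35.856 = 1.3109
χ² = 4.1115 + 0.1169 + 0.4235 + 1.4182 + 3.8006 + 0.1080 + 0.3915 + 1.3109 = 11.68

11.68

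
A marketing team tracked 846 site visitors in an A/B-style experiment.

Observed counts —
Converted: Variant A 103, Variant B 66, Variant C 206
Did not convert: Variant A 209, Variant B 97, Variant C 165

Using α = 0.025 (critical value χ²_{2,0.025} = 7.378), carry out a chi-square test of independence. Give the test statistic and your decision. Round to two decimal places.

Row totals: 375, 471. Column totals: 312, 163, 371. Grand total N = 846.
Expected counts (row total × column total / N):
  Converted, Variant A: 375×312/846 = 138.298
  Converted, Variant B: 375×163/846 = 72.252
  Converted, Variant C: 375×371/846 = 164.450
  Did not convert, Variant A: 471×312/846 = 173.702
  Did not convert, Variant B: 471×163/846 = 90.748
  Did not convert, Variant C: 471×371/846 = 206.550
Contributions (O − E)²/E:
  (103 − 138.298)²/138.298 = 9.0092
  (66 − 72.252)²/72.252 = 0.5410
  (206 − 164.450)²/164.450 = 10.4980
  (209 − 173.702)²/173.702 = 7.1729
  (97 − 90.748)²/90.748 = 0.4307
  (165 − 206.550)²/206.550 = 8.3583
χ² = 9.0092 + 0.5410 + 10.4980 + 7.1729 + 0.4307 + 8.3583 = 36.01
df = (2−1)(3−1) = 2. Since 36.01 > 7.378, reject the null hypothesis of independence at α = 0.025.

36.01; reject H₀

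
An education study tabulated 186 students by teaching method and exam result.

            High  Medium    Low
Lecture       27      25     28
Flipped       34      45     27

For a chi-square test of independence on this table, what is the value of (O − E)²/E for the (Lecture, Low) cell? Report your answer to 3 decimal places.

0.798

Row total (Lecture) = 80; column total (Low) = 55; N = 186.
Expected count E = 80 × 55 / 186 = 23.6559.
Contribution = (O − E)²/E = (28 − 23.6559)² / 23.6559 = 0.798.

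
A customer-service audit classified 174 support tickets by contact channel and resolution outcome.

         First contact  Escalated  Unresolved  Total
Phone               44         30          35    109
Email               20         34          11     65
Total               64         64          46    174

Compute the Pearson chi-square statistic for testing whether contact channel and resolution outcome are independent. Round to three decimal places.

11.373

Grand total N = 174.
Expected counts (row total × column total / N):
  Phone, First contact: 109×64/174 = 40.0920
  Phone, Escalated: 109×64/174 = 40.0920
  Phone, Unresolved: 109×46/174 = 28.8161
  Email, First contact: 65×64/174 = 23.9080
  Email, Escalated: 65×64/174 = 23.9080
  Email, Unresolved: 65×46/174 = 17.1839
Contributions (O − E)²/E:
  (44 − 40.0920)²/40.0920 = 0.3809
  (30 − 40.0920)²/40.0920 = 2.5404
  (35 − 28.8161)²/28.8161 = 1.3271
  (20 − 23.9080)²/23.9080 = 0.6388
  (34 − 23.9080)²/23.9080 = 4.2600
  (11 − 17.1839)²/17.1839 = 2.2254
χ² = 0.3809 + 2.5404 + 1.3271 + 0.6388 + 4.2600 + 2.2254 = 11.373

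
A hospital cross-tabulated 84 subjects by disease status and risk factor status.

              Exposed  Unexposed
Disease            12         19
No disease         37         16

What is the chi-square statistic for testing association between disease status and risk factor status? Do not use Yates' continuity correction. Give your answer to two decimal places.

Row totals: 31, 53. Column totals: 49, 35. Grand total N = 84.
Expected counts (row total × column total / N):
  Disease, Exposed: 31×49/84 = 18.0833
  Disease, Unexposed: 31×35/84 = 12.9167
  No disease, Exposed: 53×49/84 = 30.9167
  No disease, Unexposed: 53×35/84 = 22.0833
Contributions (O − E)²/E:
  (12 − 18.0833)²/18.0833 = 2.0464
  (19 − 12.9167)²/12.9167 = 2.8650
  (37 − 30.9167)²/30.9167 = 1.1970
  (16 − 22.0833)²/22.0833 = 1.6758
χ² = 2.0464 + 2.8650 + 1.1970 + 1.6758 = 7.78

7.78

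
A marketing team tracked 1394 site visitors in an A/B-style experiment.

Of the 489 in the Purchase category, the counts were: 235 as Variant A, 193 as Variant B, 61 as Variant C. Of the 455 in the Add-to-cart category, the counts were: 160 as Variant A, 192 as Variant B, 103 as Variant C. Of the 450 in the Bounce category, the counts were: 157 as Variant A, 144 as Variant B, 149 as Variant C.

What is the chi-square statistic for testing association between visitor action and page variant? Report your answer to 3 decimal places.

64.732

Row totals: 489, 455, 450. Column totals: 552, 529, 313. Grand total N = 1394.
Expected counts (row total × column total / N):
  Purchase, Variant A: 489×552/1394 = 193.6356
  Purchase, Variant B: 489×529/1394 = 185.5674
  Purchase, Variant C: 489×313/1394 = 109.7970
  Add-to-cart, Variant A: 455×552/1394 = 180.1722
  Add-to-cart, Variant B: 455×529/1394 = 172.6650
  Add-to-cart, Variant C: 455×313/1394 = 102.1628
  Bounce, Variant A: 450×552/1394 = 178.1923
  Bounce, Variant B: 450×529/1394 = 170.7676
  Bounce, Variant C: 450×313/1394 = 101.0402
Contributions (O − E)²/E:
  (235 − 193.6356)²/193.6356 = 8.8363
  (193 − 185.5674)²/185.5674 = 0.2977
  (61 − 109.7970)²/109.7970 = 21.6868
  (160 − 180.1722)²/180.1722 = 2.2585
  (192 − 172.6650)²/172.6650 = 2.1651
  (103 − 102.1628)²/102.1628 = 0.0069
  (157 − 178.1923)²/178.1923 = 2.5204
  (144 − 170.7676)²/170.7676 = 4.1958
  (149 − 101.0402)²/101.0402 = 22.7646
χ² = 8.8363 + 0.2977 + 21.6868 + 2.2585 + 2.1651 + 0.0069 + 2.5204 + 4.1958 + 22.7646 = 64.732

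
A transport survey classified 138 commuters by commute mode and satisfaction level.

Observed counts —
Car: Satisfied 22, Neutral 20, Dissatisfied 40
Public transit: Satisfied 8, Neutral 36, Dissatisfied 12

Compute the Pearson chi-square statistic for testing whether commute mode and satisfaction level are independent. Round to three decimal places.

Row totals: 82, 56. Column totals: 30, 56, 52. Grand total N = 138.
Expected counts (row total × column total / N):
  Car, Satisfied: 82×30/138 = 17.8261
  Car, Neutral: 82×56/138 = 33.2754
  Car, Dissatisfied: 82×52/138 = 30.8986
  Public transit, Satisfied: 56×30/138 = 12.1739
  Public transit, Neutral: 56×56/138 = 22.7246
  Public transit, Dissatisfied: 56×52/138 = 21.1014
Contributions (O − E)²/E:
  (22 − 17.8261)²/17.8261 = 0.9773
  (20 − 33.2754)²/33.2754 = 5.2963
  (40 − 30.8986)²/30.8986 = 2.6809
  (8 − 12.1739)²/12.1739 = 1.4310
  (36 − 22.7246)²/22.7246 = 7.7553
  (12 − 21.1014)²/21.1014 = 3.9256
χ² = 0.9773 + 5.2963 + 2.6809 + 1.4310 + 7.7553 + 3.9256 = 22.066

22.066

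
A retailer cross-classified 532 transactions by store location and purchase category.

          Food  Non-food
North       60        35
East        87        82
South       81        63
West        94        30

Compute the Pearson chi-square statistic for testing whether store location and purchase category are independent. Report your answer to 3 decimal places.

Row totals: 95, 169, 144, 124. Column totals: 322, 210. Grand total N = 532.
Expected counts (row total × column total / N):
  North, Food: 95×322/532 = 57.5000
  North, Non-food: 95×210/532 = 37.5000
  East, Food: 169×322/532 = 102.2895
  East, Non-food: 169×210/532 = 66.7105
  South, Food: 144×322/532 = 87.1579
  South, Non-food: 144×210/532 = 56.8421
  West, Food: 124×322/532 = 75.0526
  West, Non-food: 124×210/532 = 48.9474
Contributions (O − E)²/E:
  (60 − 57.5000)²/57.5000 = 0.1087
  (35 − 37.5000)²/37.5000 = 0.1667
  (87 − 102.2895)²/102.2895 = 2.2854
  (82 − 66.7105)²/66.7105 = 3.5042
  (81 − 87.1579)²/87.1579 = 0.4351
  (63 − 56.8421)²/56.8421 = 0.6671
  (94 − 75.0526)²/75.0526 = 4.7834
  (30 − 48.9474)²/48.9474 = 7.3345
χ² = 0.1087 + 0.1667 + 2.2854 + 3.5042 + 0.4351 + 0.6671 + 4.7834 + 7.3345 = 19.285

19.285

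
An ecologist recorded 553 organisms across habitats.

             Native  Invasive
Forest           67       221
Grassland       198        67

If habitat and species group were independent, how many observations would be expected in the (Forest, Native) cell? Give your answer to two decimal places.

Row total (Forest) = 288; column total (Native) = 265; grand total N = 553.
Expected count = (row total × column total) / N = 288 × 265 / 553 = 138.01.

138.01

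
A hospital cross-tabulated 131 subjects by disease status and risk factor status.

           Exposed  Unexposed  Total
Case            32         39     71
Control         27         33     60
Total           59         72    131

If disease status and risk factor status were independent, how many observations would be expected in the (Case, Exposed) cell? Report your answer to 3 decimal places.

Row total (Case) = 71; column total (Exposed) = 59; grand total N = 131.
Expected count = (row total × column total) / N = 71 × 59 / 131 = 31.977.

31.977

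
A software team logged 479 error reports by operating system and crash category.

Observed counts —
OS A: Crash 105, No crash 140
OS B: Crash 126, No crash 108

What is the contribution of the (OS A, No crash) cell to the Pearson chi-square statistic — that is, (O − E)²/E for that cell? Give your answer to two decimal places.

1.36

Row total (OS A) = 245; column total (No crash) = 248; N = 479.
Expected count E = 245 × 248 / 479 = 126.848.
Contribution = (O − E)²/E = (140 − 126.848)² / 126.848 = 1.36.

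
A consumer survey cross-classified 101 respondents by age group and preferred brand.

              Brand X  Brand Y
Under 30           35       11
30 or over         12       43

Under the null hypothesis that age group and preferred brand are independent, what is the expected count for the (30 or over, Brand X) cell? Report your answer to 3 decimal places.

Row total (30 or over) = 55; column total (Brand X) = 47; grand total N = 101.
Expected count = (row total × column total) / N = 55 × 47 / 101 = 25.594.

25.594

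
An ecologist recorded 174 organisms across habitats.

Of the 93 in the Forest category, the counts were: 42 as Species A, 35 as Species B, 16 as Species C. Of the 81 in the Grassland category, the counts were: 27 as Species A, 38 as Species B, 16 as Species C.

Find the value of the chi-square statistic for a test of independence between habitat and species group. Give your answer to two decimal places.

2.57

Row totals: 93, 81. Column totals: 69, 73, 32. Grand total N = 174.
Expected counts (row total × column total / N):
  Forest, Species A: 93×69/174 = 36.879
  Forest, Species B: 93×73/174 = 39.017
  Forest, Species C: 93×32/174 = 17.103
  Grassland, Species A: 81×69/174 = 32.121
  Grassland, Species B: 81×73/174 = 33.983
  Grassland, Species C: 81×32/174 = 14.897
Contributions (O − E)²/E:
  (42 − 36.879)²/36.879 = 0.7111
  (35 − 39.017)²/39.017 = 0.4136
  (16 − 17.103)²/17.103 = 0.0711
  (27 − 32.121)²/32.121 = 0.8164
  (38 − 33.983)²/33.983 = 0.4748
  (16 − 14.897)²/14.897 = 0.0817
χ² = 0.7111 + 0.4136 + 0.0711 + 0.8164 + 0.4748 + 0.0817 = 2.57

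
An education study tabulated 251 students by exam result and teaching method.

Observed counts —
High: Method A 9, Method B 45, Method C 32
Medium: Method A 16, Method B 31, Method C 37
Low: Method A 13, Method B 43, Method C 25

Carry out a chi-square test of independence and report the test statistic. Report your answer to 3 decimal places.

Row totals: 86, 84, 81. Column totals: 38, 119, 94. Grand total N = 251.
Expected counts (row total × column total / N):
  High, Method A: 86×38/251 = 13.0199
  High, Method B: 86×119/251 = 40.7729
  High, Method C: 86×94/251 = 32.2072
  Medium, Method A: 84×38/251 = 12.7171
  Medium, Method B: 84×119/251 = 39.8247
  Medium, Method C: 84×94/251 = 31.4582
  Low, Method A: 81×38/251 = 12.2629
  Low, Method B: 81×119/251 = 38.4024
  Low, Method C: 81×94/251 = 30.3347
Contributions (O − E)²/E:
  (9 − 13.0199)²/13.0199 = 1.2411
  (45 − 40.7729)²/40.7729 = 0.4382
  (32 − 32.2072)²/32.2072 = 0.0013
  (16 − 12.7171)²/12.7171 = 0.8475
  (31 − 39.8247)²/39.8247 = 1.9555
  (37 − 31.4582)²/31.4582 = 0.9763
  (13 − 12.2629)²/12.2629 = 0.0443
  (43 − 38.4024)²/38.4024 = 0.5504
  (25 − 30.3347)²/30.3347 = 0.9382
χ² = 1.2411 + 0.4382 + 0.0013 + 0.8475 + 1.9555 + 0.9763 + 0.0443 + 0.5504 + 0.9382 = 6.993

6.993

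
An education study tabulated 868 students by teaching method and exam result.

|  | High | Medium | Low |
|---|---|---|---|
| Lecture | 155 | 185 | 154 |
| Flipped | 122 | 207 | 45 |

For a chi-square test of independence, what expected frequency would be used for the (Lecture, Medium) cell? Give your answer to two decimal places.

223.10

Row total (Lecture) = 494; column total (Medium) = 392; grand total N = 868.
Expected count = (row total × column total) / N = 494 × 392 / 868 = 223.10.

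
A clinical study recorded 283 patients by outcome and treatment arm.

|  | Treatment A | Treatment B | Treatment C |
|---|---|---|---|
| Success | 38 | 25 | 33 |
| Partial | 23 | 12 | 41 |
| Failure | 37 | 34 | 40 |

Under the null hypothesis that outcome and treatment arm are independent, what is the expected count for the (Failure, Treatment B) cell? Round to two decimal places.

27.85

Row total (Failure) = 111; column total (Treatment B) = 71; grand total N = 283.
Expected count = (row total × column total) / N = 111 × 71 / 283 = 27.85.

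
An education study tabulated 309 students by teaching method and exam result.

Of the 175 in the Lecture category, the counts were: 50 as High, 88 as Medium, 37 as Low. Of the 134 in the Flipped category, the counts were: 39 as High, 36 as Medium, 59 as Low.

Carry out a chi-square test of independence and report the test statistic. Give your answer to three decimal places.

23.176

Row totals: 175, 134. Column totals: 89, 124, 96. Grand total N = 309.
Expected counts (row total × column total / N):
  Lecture, High: 175×89/309 = 50.40453
  Lecture, Medium: 175×124/309 = 70.22654
  Lecture, Low: 175×96/309 = 54.36893
  Flipped, High: 134×89/309 = 38.59547
  Flipped, Medium: 134×124/309 = 53.77346
  Flipped, Low: 134×96/309 = 41.63107
Contributions (O − E)²/E:
  (50 − 50.40453)²/50.40453 = 0.0032
  (88 − 70.22654)²/70.22654 = 4.4982
  (37 − 54.36893)²/54.36893 = 5.5488
  (39 − 38.59547)²/38.59547 = 0.0042
  (36 − 53.77346)²/53.77346 = 5.8746
  (59 − 41.63107)²/41.63107 = 7.2465
χ² = 0.0032 + 4.4982 + 5.5488 + 0.0042 + 5.8746 + 7.2465 = 23.176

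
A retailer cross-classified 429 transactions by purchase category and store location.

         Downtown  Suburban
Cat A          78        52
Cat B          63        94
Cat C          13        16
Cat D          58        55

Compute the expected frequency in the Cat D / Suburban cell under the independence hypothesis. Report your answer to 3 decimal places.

57.159

Row total (Cat D) = 113; column total (Suburban) = 217; grand total N = 429.
Expected count = (row total × column total) / N = 113 × 217 / 429 = 57.159.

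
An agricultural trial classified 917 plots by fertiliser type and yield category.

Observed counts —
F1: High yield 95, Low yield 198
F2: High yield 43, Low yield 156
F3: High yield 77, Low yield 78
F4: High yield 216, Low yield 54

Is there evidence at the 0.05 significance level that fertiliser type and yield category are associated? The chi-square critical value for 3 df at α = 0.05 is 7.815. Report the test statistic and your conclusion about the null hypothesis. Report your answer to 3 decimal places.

Row totals: 293, 199, 155, 270. Column totals: 431, 486. Grand total N = 917.
Expected counts (row total × column total / N):
  F1, High yield: 293×431/917 = 137.7132
  F1, Low yield: 293×486/917 = 155.2868
  F2, High yield: 199×431/917 = 93.5322
  F2, Low yield: 199×486/917 = 105.4678
  F3, High yield: 155×431/917 = 72.8517
  F3, Low yield: 155×486/917 = 82.1483
  F4, High yield: 270×431/917 = 126.9029
  F4, Low yield: 270×486/917 = 143.0971
Contributions (O − E)²/E:
  (95 − 137.7132)²/137.7132 = 13.2479
  (198 − 155.2868)²/155.2868 = 11.7487
  (43 − 93.5322)²/93.5322 = 27.3008
  (156 − 105.4678)²/105.4678 = 24.2112
  (77 − 72.8517)²/72.8517 = 0.2362
  (78 − 82.1483)²/82.1483 = 0.2095
  (216 − 126.9029)²/126.9029 = 62.5541
  (54 − 143.0971)²/143.0971 = 55.4749
χ² = 13.2479 + 11.7487 + 27.3008 + 24.2112 + 0.2362 + 0.2095 + 62.5541 + 55.4749 = 194.983
df = (4−1)(2−1) = 3. Since 194.983 > 7.815, reject the null hypothesis of independence at α = 0.05.

194.983; reject H₀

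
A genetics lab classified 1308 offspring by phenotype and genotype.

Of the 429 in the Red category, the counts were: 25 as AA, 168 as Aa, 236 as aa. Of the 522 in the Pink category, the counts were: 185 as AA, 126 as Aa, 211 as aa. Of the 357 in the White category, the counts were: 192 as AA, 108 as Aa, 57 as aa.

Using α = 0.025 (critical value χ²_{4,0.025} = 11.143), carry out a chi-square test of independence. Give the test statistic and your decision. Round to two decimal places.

247.28; reject H₀

Row totals: 429, 522, 357. Column totals: 402, 402, 504. Grand total N = 1308.
Expected counts (row total × column total / N):
  Red, AA: 429×402/1308 = 131.849
  Red, Aa: 429×402/1308 = 131.849
  Red, aa: 429×504/1308 = 165.303
  Pink, AA: 522×402/1308 = 160.431
  Pink, Aa: 522×402/1308 = 160.431
  Pink, aa: 522×504/1308 = 201.138
  White, AA: 357×402/1308 = 109.720
  White, Aa: 357×402/1308 = 109.720
  White, aa: 357×504/1308 = 137.560
Contributions (O − E)²/E:
  (25 − 131.849)²/131.849 = 86.5893
  (168 − 131.849)²/131.849 = 9.9121
  (236 − 165.303)²/165.303 = 30.2358
  (185 − 160.431)²/160.431 = 3.7626
  (126 − 160.431)²/160.431 = 7.3894
  (211 − 201.138)²/201.138 = 0.4835
  (192 − 109.720)²/109.720 = 61.7025
  (108 − 109.720)²/109.720 = 0.0270
  (57 − 137.560)²/137.560 = 47.1788
χ² = 86.5893 + 9.9121 + 30.2358 + 3.7626 + 7.3894 + 0.4835 + 61.7025 + 0.0270 + 47.1788 = 247.28
df = (3−1)(3−1) = 4. Since 247.28 > 11.143, reject the null hypothesis of independence at α = 0.025.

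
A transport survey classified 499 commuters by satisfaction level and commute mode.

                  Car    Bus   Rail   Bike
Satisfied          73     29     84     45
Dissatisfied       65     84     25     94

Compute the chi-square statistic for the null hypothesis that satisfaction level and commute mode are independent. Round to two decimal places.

74.11

Row totals: 231, 268. Column totals: 138, 113, 109, 139. Grand total N = 499.
Expected counts (row total × column total / N):
  Satisfied, Car: 231×138/499 = 63.884
  Satisfied, Bus: 231×113/499 = 52.311
  Satisfied, Rail: 231×109/499 = 50.459
  Satisfied, Bike: 231×139/499 = 64.347
  Dissatisfied, Car: 268×138/499 = 74.116
  Dissatisfied, Bus: 268×113/499 = 60.689
  Dissatisfied, Rail: 268×109/499 = 58.541
  Dissatisfied, Bike: 268×139/499 = 74.653
Contributions (O − E)²/E:
  (73 − 63.884)²/63.884 = 1.3008
  (29 − 52.311)²/52.311 = 10.3879
  (84 − 50.459)²/50.459 = 22.2953
  (45 − 64.347)²/64.347 = 5.8170
  (65 − 74.116)²/74.116 = 1.1212
  (84 − 60.689)²/60.689 = 8.9539
  (25 − 58.541)²/58.541 = 19.2173
  (94 − 74.653)²/74.653 = 5.0139
χ² = 1.3008 + 10.3879 + 22.2953 + 5.8170 + 1.1212 + 8.9539 + 19.2173 + 5.0139 = 74.11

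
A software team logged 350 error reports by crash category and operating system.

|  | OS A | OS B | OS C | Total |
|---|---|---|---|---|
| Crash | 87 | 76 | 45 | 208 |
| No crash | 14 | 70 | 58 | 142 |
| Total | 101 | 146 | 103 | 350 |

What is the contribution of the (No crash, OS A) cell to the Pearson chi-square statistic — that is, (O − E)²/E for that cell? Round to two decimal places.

Row total (No crash) = 142; column total (OS A) = 101; N = 350.
Expected count E = 142 × 101 / 350 = 40.977.
Contribution = (O − E)²/E = (14 − 40.977)² / 40.977 = 17.76.

17.76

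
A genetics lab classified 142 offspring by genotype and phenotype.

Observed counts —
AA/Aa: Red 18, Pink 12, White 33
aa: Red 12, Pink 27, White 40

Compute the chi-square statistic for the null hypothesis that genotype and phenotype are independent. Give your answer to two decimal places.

5.91

Row totals: 63, 79. Column totals: 30, 39, 73. Grand total N = 142.
Expected counts (row total × column total / N):
  AA/Aa, Red: 63×30/142 = 13.310
  AA/Aa, Pink: 63×39/142 = 17.303
  AA/Aa, White: 63×73/142 = 32.387
  aa, Red: 79×30/142 = 16.690
  aa, Pink: 79×39/142 = 21.697
  aa, White: 79×73/142 = 40.613
Contributions (O − E)²/E:
  (18 − 13.310)²/13.310 = 1.6526
  (12 − 17.303)²/17.303 = 1.6253
  (33 − 32.387)²/32.387 = 0.0116
  (12 − 16.690)²/16.690 = 1.3179
  (27 − 21.697)²/21.697 = 1.2961
  (40 − 40.613)²/40.613 = 0.0093
χ² = 1.6526 + 1.6253 + 0.0116 + 1.3179 + 1.2961 + 0.0093 = 5.91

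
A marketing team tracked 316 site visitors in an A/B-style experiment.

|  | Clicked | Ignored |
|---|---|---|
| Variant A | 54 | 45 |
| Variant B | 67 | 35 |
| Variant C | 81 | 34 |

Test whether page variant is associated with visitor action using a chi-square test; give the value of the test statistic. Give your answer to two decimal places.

6.03

Row totals: 99, 102, 115. Column totals: 202, 114. Grand total N = 316.
Expected counts (row total × column total / N):
  Variant A, Clicked: 99×202/316 = 63.285
  Variant A, Ignored: 99×114/316 = 35.715
  Variant B, Clicked: 102×202/316 = 65.203
  Variant B, Ignored: 102×114/316 = 36.797
  Variant C, Clicked: 115×202/316 = 73.513
  Variant C, Ignored: 115×114/316 = 41.487
Contributions (O − E)²/E:
  (54 − 63.285)²/63.285 = 1.3623
  (45 − 35.715)²/35.715 = 2.4139
  (67 − 65.203)²/65.203 = 0.0495
  (35 − 36.797)²/36.797 = 0.0878
  (81 − 73.513)²/73.513 = 0.7625
  (34 − 41.487)²/41.487 = 1.3512
χ² = 1.3623 + 2.4139 + 0.0495 + 0.0878 + 0.7625 + 1.3512 = 6.03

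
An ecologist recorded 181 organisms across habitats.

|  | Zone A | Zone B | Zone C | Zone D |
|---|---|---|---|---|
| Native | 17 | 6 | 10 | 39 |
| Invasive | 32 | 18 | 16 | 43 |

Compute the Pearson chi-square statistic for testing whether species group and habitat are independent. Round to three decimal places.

Row totals: 72, 109. Column totals: 49, 24, 26, 82. Grand total N = 181.
Expected counts (row total × column total / N):
  Native, Zone A: 72×49/181 = 19.4917
  Native, Zone B: 72×24/181 = 9.5470
  Native, Zone C: 72×26/181 = 10.3425
  Native, Zone D: 72×82/181 = 32.6188
  Invasive, Zone A: 109×49/181 = 29.5083
  Invasive, Zone B: 109×24/181 = 14.4530
  Invasive, Zone C: 109×26/181 = 15.6575
  Invasive, Zone D: 109×82/181 = 49.3812
Contributions (O − E)²/E:
  (17 − 19.4917)²/19.4917 = 0.3185
  (6 − 9.5470)²/9.5470 = 1.3178
  (10 − 10.3425)²/10.3425 = 0.0113
  (39 − 32.6188)²/32.6188 = 1.2484
  (32 − 29.5083)²/29.5083 = 0.2104
  (18 − 14.4530)²/14.4530 = 0.8705
  (16 − 15.6575)²/15.6575 = 0.0075
  (43 − 49.3812)²/49.3812 = 0.8246
χ² = 0.3185 + 1.3178 + 0.0113 + 1.2484 + 0.2104 + 0.8705 + 0.0075 + 0.8246 = 4.809

4.809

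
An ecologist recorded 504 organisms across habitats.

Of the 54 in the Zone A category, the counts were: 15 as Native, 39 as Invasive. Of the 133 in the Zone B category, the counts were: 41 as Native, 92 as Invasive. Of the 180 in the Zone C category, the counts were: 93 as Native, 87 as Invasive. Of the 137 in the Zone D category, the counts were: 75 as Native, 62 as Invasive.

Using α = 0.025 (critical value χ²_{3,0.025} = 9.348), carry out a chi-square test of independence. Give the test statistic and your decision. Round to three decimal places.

25.752; reject H₀

Row totals: 54, 133, 180, 137. Column totals: 224, 280. Grand total N = 504.
Expected counts (row total × column total / N):
  Zone A, Native: 54×224/504 = 24.0000
  Zone A, Invasive: 54×280/504 = 30.0000
  Zone B, Native: 133×224/504 = 59.1111
  Zone B, Invasive: 133×280/504 = 73.8889
  Zone C, Native: 180×224/504 = 80.0000
  Zone C, Invasive: 180×280/504 = 100.0000
  Zone D, Native: 137×224/504 = 60.8889
  Zone D, Invasive: 137×280/504 = 76.1111
Contributions (O − E)²/E:
  (15 − 24.0000)²/24.0000 = 3.3750
  (39 − 30.0000)²/30.0000 = 2.7000
  (41 − 59.1111)²/59.1111 = 5.5491
  (92 − 73.8889)²/73.8889 = 4.4393
  (93 − 80.0000)²/80.0000 = 2.1125
  (87 − 100.0000)²/100.0000 = 1.6900
  (75 − 60.8889)²/60.8889 = 3.2703
  (62 − 76.1111)²/76.1111 = 2.6162
χ² = 3.3750 + 2.7000 + 5.5491 + 4.4393 + 2.1125 + 1.6900 + 3.2703 + 2.6162 = 25.752
df = (4−1)(2−1) = 3. Since 25.752 > 9.348, reject the null hypothesis of independence at α = 0.025.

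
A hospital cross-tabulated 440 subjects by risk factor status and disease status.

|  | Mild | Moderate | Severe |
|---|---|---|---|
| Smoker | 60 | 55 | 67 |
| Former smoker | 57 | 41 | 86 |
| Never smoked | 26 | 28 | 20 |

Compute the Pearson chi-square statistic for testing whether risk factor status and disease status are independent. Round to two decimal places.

11.00

Row totals: 182, 184, 74. Column totals: 143, 124, 173. Grand total N = 440.
Expected counts (row total × column total / N):
  Smoker, Mild: 182×143/440 = 59.150
  Smoker, Moderate: 182×124/440 = 51.291
  Smoker, Severe: 182×173/440 = 71.559
  Former smoker, Mild: 184×143/440 = 59.800
  Former smoker, Moderate: 184×124/440 = 51.855
  Former smoker, Severe: 184×173/440 = 72.345
  Never smoked, Mild: 74×143/440 = 24.050
  Never smoked, Moderate: 74×124/440 = 20.855
  Never smoked, Severe: 74×173/440 = 29.095
Contributions (O − E)²/E:
  (60 − 59.150)²/59.150 = 0.0122
  (55 − 51.291)²/51.291 = 0.2682
  (67 − 71.559)²/71.559 = 0.2905
  (57 − 59.800)²/59.800 = 0.1311
  (41 − 51.855)²/51.855 = 2.2723
  (86 − 72.345)²/72.345 = 2.5774
  (26 − 24.050)²/24.050 = 0.1581
  (28 − 20.855)²/20.855 = 2.4479
  (20 − 29.095)²/29.095 = 2.8431
χ² = 0.0122 + 0.2682 + 0.2905 + 0.1311 + 2.2723 + 2.5774 + 0.1581 + 2.4479 + 2.8431 = 11.00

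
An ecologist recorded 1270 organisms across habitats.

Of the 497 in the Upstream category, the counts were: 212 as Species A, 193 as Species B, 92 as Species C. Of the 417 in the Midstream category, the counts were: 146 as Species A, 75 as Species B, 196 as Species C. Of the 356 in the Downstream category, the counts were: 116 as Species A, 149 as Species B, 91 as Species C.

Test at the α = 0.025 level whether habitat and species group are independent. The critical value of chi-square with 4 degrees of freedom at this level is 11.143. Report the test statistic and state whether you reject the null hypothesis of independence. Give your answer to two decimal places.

Row totals: 497, 417, 356. Column totals: 474, 417, 379. Grand total N = 1270.
Expected counts (row total × column total / N):
  Upstream, Species A: 497×474/1270 = 185.494
  Upstream, Species B: 497×417/1270 = 163.188
  Upstream, Species C: 497×379/1270 = 148.317
  Midstream, Species A: 417×474/1270 = 155.636
  Midstream, Species B: 417×417/1270 = 136.920
  Midstream, Species C: 417×379/1270 = 124.443
  Downstream, Species A: 356×474/1270 = 132.869
  Downstream, Species B: 356×417/1270 = 116.891
  Downstream, Species C: 356×379/1270 = 106.239
Contributions (O − E)²/E:
  (212 − 185.494)²/185.494 = 3.7876
  (193 − 163.188)²/163.188 = 5.4462
  (92 − 148.317)²/148.317 = 21.3840
  (146 − 155.636)²/155.636 = 0.5966
  (75 − 136.920)²/136.920 = 28.0024
  (196 − 124.443)²/124.443 = 41.1466
  (116 − 132.869)²/132.869 = 2.1417
  (149 − 116.891)²/116.891 = 8.8201
  (91 − 106.239)²/106.239 = 2.1859
χ² = 3.7876 + 5.4462 + 21.3840 + 0.5966 + 28.0024 + 41.1466 + 2.1417 + 8.8201 + 2.1859 = 113.51
df = (3−1)(3−1) = 4. Since 113.51 > 11.143, reject the null hypothesis of independence at α = 0.025.

113.51; reject H₀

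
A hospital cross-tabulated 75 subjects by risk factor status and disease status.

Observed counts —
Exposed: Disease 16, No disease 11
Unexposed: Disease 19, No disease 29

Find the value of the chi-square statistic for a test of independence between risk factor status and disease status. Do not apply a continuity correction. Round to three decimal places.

Row totals: 27, 48. Column totals: 35, 40. Grand total N = 75.
Expected counts (row total × column total / N):
  Exposed, Disease: 27×35/75 = 12.6000
  Exposed, No disease: 27×40/75 = 14.4000
  Unexposed, Disease: 48×35/75 = 22.4000
  Unexposed, No disease: 48×40/75 = 25.6000
Contributions (O − E)²/E:
  (16 − 12.6000)²/12.6000 = 0.9175
  (11 − 14.4000)²/14.4000 = 0.8028
  (19 − 22.4000)²/22.4000 = 0.5161
  (29 − 25.6000)²/25.6000 = 0.4516
χ² = 0.9175 + 0.8028 + 0.5161 + 0.4516 = 2.688

2.688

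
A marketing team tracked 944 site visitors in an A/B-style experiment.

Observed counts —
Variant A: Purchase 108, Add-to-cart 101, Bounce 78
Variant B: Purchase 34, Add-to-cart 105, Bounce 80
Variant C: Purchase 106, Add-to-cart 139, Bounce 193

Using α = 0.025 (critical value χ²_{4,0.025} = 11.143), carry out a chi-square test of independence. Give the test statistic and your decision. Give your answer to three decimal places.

Row totals: 287, 219, 438. Column totals: 248, 345, 351. Grand total N = 944.
Expected counts (row total × column total / N):
  Variant A, Purchase: 287×248/944 = 75.3983
  Variant A, Add-to-cart: 287×345/944 = 104.8888
  Variant A, Bounce: 287×351/944 = 106.7129
  Variant B, Purchase: 219×248/944 = 57.5339
  Variant B, Add-to-cart: 219×345/944 = 80.0371
  Variant B, Bounce: 219×351/944 = 81.4290
  Variant C, Purchase: 438×248/944 = 115.0678
  Variant C, Add-to-cart: 438×345/944 = 160.0742
  Variant C, Bounce: 438×351/944 = 162.8581
Contributions (O − E)²/E:
  (108 − 75.3983)²/75.3983 = 14.0967
  (101 − 104.8888)²/104.8888 = 0.1442
  (78 − 106.7129)²/106.7129 = 7.7257
  (34 − 57.5339)²/57.5339 = 9.6264
  (105 − 80.0371)²/80.0371 = 7.7857
  (80 − 81.4290)²/81.4290 = 0.0251
  (106 − 115.0678)²/115.0678 = 0.7146
  (139 − 160.0742)²/160.0742 = 2.7745
  (193 − 162.8581)²/162.8581 = 5.5787
χ² = 14.0967 + 0.1442 + 7.7257 + 9.6264 + 7.7857 + 0.0251 + 0.7146 + 2.7745 + 5.5787 = 48.472
df = (3−1)(3−1) = 4. Since 48.472 > 11.143, reject the null hypothesis of independence at α = 0.025.

48.472; reject H₀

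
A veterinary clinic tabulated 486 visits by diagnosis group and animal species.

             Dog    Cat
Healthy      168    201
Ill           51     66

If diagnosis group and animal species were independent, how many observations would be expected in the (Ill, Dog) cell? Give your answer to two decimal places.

Row total (Ill) = 117; column total (Dog) = 219; grand total N = 486.
Expected count = (row total × column total) / N = 117 × 219 / 486 = 52.72.

52.72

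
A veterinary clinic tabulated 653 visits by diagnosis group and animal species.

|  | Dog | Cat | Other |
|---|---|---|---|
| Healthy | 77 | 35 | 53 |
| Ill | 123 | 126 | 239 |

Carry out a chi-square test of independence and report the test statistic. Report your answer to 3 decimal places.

Row totals: 165, 488. Column totals: 200, 161, 292. Grand total N = 653.
Expected counts (row total × column total / N):
  Healthy, Dog: 165×200/653 = 50.5360
  Healthy, Cat: 165×161/653 = 40.6815
  Healthy, Other: 165×292/653 = 73.7825
  Ill, Dog: 488×200/653 = 149.4640
  Ill, Cat: 488×161/653 = 120.3185
  Ill, Other: 488×292/653 = 218.2175
Contributions (O − E)²/E:
  (77 − 50.5360)²/50.5360 = 13.8583
  (35 − 40.6815)²/40.6815 = 0.7935
  (53 − 73.7825)²/73.7825 = 5.8539
  (123 − 149.4640)²/149.4640 = 4.6857
  (126 − 120.3185)²/120.3185 = 0.2683
  (239 − 218.2175)²/218.2175 = 1.9793
χ² = 13.8583 + 0.7935 + 5.8539 + 4.6857 + 0.2683 + 1.9793 = 27.439

27.439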